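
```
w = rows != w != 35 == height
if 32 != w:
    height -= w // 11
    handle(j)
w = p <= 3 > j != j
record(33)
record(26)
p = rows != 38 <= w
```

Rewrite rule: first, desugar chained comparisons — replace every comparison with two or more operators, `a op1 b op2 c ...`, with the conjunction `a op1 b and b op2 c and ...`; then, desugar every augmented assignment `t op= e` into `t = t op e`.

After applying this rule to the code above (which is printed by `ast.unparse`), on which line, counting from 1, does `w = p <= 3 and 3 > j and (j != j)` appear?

5

Transformed code:
w = rows != w and w != 35 and (35 == height)
if 32 != w:
    height = height - w // 11
    handle(j)
w = p <= 3 and 3 > j and (j != j)
record(33)
record(26)
p = rows != 38 and 38 <= w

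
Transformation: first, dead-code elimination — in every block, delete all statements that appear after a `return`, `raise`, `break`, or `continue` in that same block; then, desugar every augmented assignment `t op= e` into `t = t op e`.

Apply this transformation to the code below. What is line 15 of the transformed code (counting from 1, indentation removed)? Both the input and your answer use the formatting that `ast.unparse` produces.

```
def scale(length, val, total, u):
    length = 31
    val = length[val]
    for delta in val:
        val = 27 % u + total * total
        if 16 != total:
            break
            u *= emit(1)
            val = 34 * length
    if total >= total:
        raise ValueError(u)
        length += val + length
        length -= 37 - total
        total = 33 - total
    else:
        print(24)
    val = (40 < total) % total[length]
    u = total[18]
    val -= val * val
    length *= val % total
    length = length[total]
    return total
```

length = length * (val % total)

Transformed code:
def scale(length, val, total, u):
    length = 31
    val = length[val]
    for delta in val:
        val = 27 % u + total * total
        if 16 != total:
            break
    if total >= total:
        raise ValueError(u)
    else:
        print(24)
    val = (40 < total) % total[length]
    u = total[18]
    val = val - val * val
    length = length * (val % total)
    length = length[total]
    return total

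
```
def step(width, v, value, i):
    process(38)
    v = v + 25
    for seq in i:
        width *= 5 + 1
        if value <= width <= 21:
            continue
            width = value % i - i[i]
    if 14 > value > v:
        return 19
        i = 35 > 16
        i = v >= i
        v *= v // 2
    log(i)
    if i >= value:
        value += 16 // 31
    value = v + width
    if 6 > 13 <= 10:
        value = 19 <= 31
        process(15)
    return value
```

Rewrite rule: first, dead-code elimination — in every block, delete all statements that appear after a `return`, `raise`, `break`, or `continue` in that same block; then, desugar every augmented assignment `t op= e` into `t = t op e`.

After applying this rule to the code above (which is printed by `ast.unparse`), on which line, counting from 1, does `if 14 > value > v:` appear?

Transformed code:
def step(width, v, value, i):
    process(38)
    v = v + 25
    for seq in i:
        width = width * (5 + 1)
        if value <= width <= 21:
            continue
    if 14 > value > v:
        return 19
    log(i)
    if i >= value:
        value = value + 16 // 31
    value = v + width
    if 6 > 13 <= 10:
        value = 19 <= 31
        process(15)
    return value

8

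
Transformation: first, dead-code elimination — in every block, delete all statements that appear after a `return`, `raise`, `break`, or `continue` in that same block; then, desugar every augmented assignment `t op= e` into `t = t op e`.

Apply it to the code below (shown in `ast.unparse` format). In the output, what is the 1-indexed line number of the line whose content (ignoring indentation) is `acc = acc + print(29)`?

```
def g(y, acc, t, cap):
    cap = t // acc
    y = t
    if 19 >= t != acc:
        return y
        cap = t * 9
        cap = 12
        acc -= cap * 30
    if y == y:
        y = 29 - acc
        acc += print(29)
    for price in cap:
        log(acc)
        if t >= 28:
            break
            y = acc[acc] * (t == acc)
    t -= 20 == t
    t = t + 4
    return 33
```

8

Transformed code:
def g(y, acc, t, cap):
    cap = t // acc
    y = t
    if 19 >= t != acc:
        return y
    if y == y:
        y = 29 - acc
        acc = acc + print(29)
    for price in cap:
        log(acc)
        if t >= 28:
            break
    t = t - (20 == t)
    t = t + 4
    return 33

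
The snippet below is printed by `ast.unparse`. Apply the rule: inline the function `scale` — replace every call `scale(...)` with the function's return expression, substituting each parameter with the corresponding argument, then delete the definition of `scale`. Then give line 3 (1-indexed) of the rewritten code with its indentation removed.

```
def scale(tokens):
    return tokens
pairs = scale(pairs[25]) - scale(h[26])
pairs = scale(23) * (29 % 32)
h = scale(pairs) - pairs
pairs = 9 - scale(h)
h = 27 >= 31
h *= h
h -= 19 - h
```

h = pairs - pairs

Transformed code:
pairs = pairs[25] - h[26]
pairs = 23 * (29 % 32)
h = pairs - pairs
pairs = 9 - h
h = 27 >= 31
h *= h
h -= 19 - h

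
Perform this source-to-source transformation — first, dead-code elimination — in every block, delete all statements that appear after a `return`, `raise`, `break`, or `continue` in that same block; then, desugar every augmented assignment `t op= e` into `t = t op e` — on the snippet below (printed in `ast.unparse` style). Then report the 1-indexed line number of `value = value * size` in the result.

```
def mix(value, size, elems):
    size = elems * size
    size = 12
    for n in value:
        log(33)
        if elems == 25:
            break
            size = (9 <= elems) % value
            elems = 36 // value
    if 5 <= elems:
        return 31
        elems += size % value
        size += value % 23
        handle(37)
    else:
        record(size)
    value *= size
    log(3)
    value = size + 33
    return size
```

12

Transformed code:
def mix(value, size, elems):
    size = elems * size
    size = 12
    for n in value:
        log(33)
        if elems == 25:
            break
    if 5 <= elems:
        return 31
    else:
        record(size)
    value = value * size
    log(3)
    value = size + 33
    return size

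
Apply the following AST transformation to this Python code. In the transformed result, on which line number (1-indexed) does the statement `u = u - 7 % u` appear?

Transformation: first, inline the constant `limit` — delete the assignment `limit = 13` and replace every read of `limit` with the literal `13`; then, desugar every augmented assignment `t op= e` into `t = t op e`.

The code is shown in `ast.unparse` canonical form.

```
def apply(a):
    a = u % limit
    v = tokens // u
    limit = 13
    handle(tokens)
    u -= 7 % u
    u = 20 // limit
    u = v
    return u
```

5

Transformed code:
def apply(a):
    a = u % 13
    v = tokens // u
    handle(tokens)
    u = u - 7 % u
    u = 20 // 13
    u = v
    return u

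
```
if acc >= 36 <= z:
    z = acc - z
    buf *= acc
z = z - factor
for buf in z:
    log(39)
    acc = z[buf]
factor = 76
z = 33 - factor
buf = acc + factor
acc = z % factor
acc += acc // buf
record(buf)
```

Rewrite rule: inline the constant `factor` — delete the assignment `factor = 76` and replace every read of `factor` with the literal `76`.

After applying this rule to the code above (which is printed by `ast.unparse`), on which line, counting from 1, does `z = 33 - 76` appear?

8

Transformed code:
if acc >= 36 <= z:
    z = acc - z
    buf *= acc
z = z - 76
for buf in z:
    log(39)
    acc = z[buf]
z = 33 - 76
buf = acc + 76
acc = z % 76
acc += acc // buf
record(buf)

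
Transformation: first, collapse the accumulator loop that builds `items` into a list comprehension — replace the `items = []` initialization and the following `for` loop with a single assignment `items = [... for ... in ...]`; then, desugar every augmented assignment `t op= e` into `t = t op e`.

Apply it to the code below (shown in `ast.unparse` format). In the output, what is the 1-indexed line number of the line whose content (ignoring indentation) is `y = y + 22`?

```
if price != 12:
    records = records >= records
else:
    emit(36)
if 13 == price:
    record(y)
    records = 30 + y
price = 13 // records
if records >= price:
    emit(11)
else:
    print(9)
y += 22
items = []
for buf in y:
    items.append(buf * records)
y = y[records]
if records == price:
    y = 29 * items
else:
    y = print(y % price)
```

13

Transformed code:
if price != 12:
    records = records >= records
else:
    emit(36)
if 13 == price:
    record(y)
    records = 30 + y
price = 13 // records
if records >= price:
    emit(11)
else:
    print(9)
y = y + 22
items = [buf * records for buf in y]
y = y[records]
if records == price:
    y = 29 * items
else:
    y = print(y % price)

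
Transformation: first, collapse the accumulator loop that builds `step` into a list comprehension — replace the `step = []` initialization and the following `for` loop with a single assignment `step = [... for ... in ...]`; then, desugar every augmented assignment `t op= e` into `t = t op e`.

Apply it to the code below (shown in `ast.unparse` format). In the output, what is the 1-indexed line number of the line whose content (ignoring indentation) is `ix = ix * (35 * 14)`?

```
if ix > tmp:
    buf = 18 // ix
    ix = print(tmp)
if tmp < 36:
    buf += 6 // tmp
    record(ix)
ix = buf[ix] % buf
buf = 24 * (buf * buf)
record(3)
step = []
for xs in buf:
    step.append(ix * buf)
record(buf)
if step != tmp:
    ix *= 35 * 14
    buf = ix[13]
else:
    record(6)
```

Transformed code:
if ix > tmp:
    buf = 18 // ix
    ix = print(tmp)
if tmp < 36:
    buf = buf + 6 // tmp
    record(ix)
ix = buf[ix] % buf
buf = 24 * (buf * buf)
record(3)
step = [ix * buf for xs in buf]
record(buf)
if step != tmp:
    ix = ix * (35 * 14)
    buf = ix[13]
else:
    record(6)

13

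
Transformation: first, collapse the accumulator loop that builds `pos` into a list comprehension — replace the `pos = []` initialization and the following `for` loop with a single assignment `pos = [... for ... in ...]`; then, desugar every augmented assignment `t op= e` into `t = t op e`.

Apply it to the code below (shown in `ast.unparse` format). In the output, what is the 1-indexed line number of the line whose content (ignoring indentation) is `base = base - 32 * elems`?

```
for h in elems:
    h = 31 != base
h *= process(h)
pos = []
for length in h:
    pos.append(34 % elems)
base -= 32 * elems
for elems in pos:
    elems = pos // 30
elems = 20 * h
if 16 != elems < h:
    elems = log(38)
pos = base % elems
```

Transformed code:
for h in elems:
    h = 31 != base
h = h * process(h)
pos = [34 % elems for length in h]
base = base - 32 * elems
for elems in pos:
    elems = pos // 30
elems = 20 * h
if 16 != elems < h:
    elems = log(38)
pos = base % elems

5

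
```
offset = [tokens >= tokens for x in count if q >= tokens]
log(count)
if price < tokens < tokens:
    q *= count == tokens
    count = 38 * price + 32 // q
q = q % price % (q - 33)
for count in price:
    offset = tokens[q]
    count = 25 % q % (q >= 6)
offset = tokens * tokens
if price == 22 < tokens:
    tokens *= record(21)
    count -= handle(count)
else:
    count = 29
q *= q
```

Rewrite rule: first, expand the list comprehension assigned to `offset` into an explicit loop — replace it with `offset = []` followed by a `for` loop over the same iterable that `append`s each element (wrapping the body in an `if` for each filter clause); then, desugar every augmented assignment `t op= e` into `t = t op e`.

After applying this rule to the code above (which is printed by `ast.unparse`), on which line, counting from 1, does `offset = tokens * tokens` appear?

Transformed code:
offset = []
for x in count:
    if q >= tokens:
        offset.append(tokens >= tokens)
log(count)
if price < tokens < tokens:
    q = q * (count == tokens)
    count = 38 * price + 32 // q
q = q % price % (q - 33)
for count in price:
    offset = tokens[q]
    count = 25 % q % (q >= 6)
offset = tokens * tokens
if price == 22 < tokens:
    tokens = tokens * record(21)
    count = count - handle(count)
else:
    count = 29
q = q * q

13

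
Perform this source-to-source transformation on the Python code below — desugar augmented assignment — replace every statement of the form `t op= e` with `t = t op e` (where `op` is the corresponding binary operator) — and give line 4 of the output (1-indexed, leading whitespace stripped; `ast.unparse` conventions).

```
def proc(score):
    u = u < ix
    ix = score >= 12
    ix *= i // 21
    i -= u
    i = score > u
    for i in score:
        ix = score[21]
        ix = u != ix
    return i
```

ix = ix * (i // 21)

Transformed code:
def proc(score):
    u = u < ix
    ix = score >= 12
    ix = ix * (i // 21)
    i = i - u
    i = score > u
    for i in score:
        ix = score[21]
        ix = u != ix
    return i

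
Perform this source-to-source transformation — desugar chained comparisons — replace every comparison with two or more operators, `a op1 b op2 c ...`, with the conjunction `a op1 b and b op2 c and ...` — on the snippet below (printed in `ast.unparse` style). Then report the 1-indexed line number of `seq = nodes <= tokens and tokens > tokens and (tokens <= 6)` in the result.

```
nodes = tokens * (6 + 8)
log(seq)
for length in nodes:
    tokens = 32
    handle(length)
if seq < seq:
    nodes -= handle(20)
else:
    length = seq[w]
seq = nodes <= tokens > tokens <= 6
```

Transformed code:
nodes = tokens * (6 + 8)
log(seq)
for length in nodes:
    tokens = 32
    handle(length)
if seq < seq:
    nodes -= handle(20)
else:
    length = seq[w]
seq = nodes <= tokens and tokens > tokens and (tokens <= 6)

10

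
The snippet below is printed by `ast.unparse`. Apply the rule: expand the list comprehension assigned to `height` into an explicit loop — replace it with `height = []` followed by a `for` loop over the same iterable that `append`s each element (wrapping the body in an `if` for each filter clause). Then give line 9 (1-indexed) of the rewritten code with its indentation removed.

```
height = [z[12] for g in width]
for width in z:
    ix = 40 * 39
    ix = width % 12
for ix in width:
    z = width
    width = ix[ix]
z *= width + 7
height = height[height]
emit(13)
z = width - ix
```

Transformed code:
height = []
for g in width:
    height.append(z[12])
for width in z:
    ix = 40 * 39
    ix = width % 12
for ix in width:
    z = width
    width = ix[ix]
z *= width + 7
height = height[height]
emit(13)
z = width - ix

width = ix[ix]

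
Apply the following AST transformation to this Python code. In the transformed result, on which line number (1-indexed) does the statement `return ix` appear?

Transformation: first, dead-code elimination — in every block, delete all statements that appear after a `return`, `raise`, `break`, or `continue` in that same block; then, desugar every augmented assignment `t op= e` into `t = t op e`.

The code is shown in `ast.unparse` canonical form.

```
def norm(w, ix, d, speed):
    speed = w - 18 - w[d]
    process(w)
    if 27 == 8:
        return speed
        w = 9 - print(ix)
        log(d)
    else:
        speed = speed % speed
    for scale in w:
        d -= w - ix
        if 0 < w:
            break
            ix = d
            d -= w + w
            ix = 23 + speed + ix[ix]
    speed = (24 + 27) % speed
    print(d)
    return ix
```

Transformed code:
def norm(w, ix, d, speed):
    speed = w - 18 - w[d]
    process(w)
    if 27 == 8:
        return speed
    else:
        speed = speed % speed
    for scale in w:
        d = d - (w - ix)
        if 0 < w:
            break
    speed = (24 + 27) % speed
    print(d)
    return ix

14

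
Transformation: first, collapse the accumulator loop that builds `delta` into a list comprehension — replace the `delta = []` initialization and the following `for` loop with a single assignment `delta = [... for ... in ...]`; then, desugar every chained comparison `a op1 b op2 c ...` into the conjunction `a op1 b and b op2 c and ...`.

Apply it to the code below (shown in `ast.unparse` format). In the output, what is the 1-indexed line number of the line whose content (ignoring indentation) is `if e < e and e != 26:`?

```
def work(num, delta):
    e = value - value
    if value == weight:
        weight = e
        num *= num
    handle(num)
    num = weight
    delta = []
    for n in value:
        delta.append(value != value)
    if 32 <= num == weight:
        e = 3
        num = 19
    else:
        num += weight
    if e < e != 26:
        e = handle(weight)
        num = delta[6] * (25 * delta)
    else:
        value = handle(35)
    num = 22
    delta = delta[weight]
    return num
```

14

Transformed code:
def work(num, delta):
    e = value - value
    if value == weight:
        weight = e
        num *= num
    handle(num)
    num = weight
    delta = [value != value for n in value]
    if 32 <= num and num == weight:
        e = 3
        num = 19
    else:
        num += weight
    if e < e and e != 26:
        e = handle(weight)
        num = delta[6] * (25 * delta)
    else:
        value = handle(35)
    num = 22
    delta = delta[weight]
    return num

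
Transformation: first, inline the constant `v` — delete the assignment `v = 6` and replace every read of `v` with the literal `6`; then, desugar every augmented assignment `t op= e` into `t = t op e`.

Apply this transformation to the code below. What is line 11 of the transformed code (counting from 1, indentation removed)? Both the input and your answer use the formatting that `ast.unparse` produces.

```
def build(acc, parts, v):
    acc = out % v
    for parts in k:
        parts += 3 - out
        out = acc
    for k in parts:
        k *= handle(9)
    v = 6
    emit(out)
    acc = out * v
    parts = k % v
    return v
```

Transformed code:
def build(acc, parts, v):
    acc = out % 6
    for parts in k:
        parts = parts + (3 - out)
        out = acc
    for k in parts:
        k = k * handle(9)
    emit(out)
    acc = out * 6
    parts = k % 6
    return 6

return 6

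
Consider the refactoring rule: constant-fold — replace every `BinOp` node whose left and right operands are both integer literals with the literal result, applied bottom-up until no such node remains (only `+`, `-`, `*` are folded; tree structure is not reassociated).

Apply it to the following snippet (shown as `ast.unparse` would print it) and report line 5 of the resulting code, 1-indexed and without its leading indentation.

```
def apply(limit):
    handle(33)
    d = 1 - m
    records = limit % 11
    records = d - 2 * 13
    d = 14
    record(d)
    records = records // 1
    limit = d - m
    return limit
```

records = d - 26

Transformed code:
def apply(limit):
    handle(33)
    d = 1 - m
    records = limit % 11
    records = d - 26
    d = 14
    record(d)
    records = records // 1
    limit = d - m
    return limit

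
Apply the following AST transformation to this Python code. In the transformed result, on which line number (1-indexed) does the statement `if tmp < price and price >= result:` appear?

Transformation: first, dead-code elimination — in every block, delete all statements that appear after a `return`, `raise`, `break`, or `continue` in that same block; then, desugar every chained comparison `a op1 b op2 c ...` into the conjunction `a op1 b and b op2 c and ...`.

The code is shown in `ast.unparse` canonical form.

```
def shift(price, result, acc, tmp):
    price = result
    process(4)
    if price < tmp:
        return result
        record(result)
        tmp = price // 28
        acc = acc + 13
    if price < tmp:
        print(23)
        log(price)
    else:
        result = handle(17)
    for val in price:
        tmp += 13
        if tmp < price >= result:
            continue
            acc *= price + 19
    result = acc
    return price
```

13

Transformed code:
def shift(price, result, acc, tmp):
    price = result
    process(4)
    if price < tmp:
        return result
    if price < tmp:
        print(23)
        log(price)
    else:
        result = handle(17)
    for val in price:
        tmp += 13
        if tmp < price and price >= result:
            continue
    result = acc
    return price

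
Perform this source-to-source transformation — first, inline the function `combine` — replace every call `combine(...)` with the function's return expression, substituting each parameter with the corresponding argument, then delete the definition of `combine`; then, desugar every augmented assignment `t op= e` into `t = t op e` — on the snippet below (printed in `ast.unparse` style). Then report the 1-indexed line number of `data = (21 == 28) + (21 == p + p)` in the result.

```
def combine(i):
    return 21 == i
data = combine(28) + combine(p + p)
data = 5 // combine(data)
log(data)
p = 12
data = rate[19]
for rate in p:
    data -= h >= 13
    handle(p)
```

Transformed code:
data = (21 == 28) + (21 == p + p)
data = 5 // (21 == data)
log(data)
p = 12
data = rate[19]
for rate in p:
    data = data - (h >= 13)
    handle(p)

1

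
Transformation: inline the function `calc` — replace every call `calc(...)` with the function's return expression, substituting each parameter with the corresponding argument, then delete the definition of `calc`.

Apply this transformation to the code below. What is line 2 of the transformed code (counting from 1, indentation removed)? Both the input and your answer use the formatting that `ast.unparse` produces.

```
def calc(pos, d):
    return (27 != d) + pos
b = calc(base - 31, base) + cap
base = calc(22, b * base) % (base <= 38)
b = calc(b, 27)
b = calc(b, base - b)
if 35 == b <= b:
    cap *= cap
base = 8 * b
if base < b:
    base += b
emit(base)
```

Transformed code:
b = (27 != base) + (base - 31) + cap
base = ((27 != b * base) + 22) % (base <= 38)
b = (27 != 27) + b
b = (27 != base - b) + b
if 35 == b <= b:
    cap *= cap
base = 8 * b
if base < b:
    base += b
emit(base)

base = ((27 != b * base) + 22) % (base <= 38)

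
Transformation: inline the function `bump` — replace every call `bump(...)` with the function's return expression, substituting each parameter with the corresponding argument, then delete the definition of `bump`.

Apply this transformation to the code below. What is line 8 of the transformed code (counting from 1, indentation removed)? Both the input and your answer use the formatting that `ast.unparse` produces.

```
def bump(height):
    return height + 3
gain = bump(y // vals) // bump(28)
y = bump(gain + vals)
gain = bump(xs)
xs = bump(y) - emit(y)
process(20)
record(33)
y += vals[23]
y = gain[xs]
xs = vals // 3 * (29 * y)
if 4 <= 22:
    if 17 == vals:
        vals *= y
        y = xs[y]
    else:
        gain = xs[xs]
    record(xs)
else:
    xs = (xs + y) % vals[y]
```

Transformed code:
gain = (y // vals + 3) // (28 + 3)
y = gain + vals + 3
gain = xs + 3
xs = y + 3 - emit(y)
process(20)
record(33)
y += vals[23]
y = gain[xs]
xs = vals // 3 * (29 * y)
if 4 <= 22:
    if 17 == vals:
        vals *= y
        y = xs[y]
    else:
        gain = xs[xs]
    record(xs)
else:
    xs = (xs + y) % vals[y]

y = gain[xs]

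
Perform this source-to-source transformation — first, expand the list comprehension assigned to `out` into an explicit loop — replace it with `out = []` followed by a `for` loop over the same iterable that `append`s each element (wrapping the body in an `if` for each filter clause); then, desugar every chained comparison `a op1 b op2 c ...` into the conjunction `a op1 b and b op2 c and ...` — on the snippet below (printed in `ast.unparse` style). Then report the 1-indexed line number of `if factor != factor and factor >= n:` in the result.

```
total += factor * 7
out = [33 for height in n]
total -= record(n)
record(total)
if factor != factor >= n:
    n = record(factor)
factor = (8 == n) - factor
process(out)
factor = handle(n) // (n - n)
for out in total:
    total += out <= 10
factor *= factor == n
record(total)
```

7

Transformed code:
total += factor * 7
out = []
for height in n:
    out.append(33)
total -= record(n)
record(total)
if factor != factor and factor >= n:
    n = record(factor)
factor = (8 == n) - factor
process(out)
factor = handle(n) // (n - n)
for out in total:
    total += out <= 10
factor *= factor == n
record(total)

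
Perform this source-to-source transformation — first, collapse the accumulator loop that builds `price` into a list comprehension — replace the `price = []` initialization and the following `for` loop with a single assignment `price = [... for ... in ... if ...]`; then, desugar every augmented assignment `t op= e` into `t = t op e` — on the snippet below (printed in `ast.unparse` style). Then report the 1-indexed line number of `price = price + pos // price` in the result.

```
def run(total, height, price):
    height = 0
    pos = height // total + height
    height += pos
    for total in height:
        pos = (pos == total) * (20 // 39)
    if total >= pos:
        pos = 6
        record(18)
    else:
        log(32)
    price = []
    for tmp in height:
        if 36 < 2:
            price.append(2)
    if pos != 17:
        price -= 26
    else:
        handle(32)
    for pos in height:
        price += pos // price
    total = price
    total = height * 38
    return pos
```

Transformed code:
def run(total, height, price):
    height = 0
    pos = height // total + height
    height = height + pos
    for total in height:
        pos = (pos == total) * (20 // 39)
    if total >= pos:
        pos = 6
        record(18)
    else:
        log(32)
    price = [2 for tmp in height if 36 < 2]
    if pos != 17:
        price = price - 26
    else:
        handle(32)
    for pos in height:
        price = price + pos // price
    total = price
    total = height * 38
    return pos

18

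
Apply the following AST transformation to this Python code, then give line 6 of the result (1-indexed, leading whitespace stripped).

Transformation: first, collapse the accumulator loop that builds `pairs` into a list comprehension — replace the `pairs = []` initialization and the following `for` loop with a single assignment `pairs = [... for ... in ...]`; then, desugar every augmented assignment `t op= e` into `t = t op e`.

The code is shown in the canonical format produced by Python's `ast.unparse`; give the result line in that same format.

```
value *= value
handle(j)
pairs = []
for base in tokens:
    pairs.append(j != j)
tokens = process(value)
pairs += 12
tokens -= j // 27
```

tokens = tokens - j // 27

Transformed code:
value = value * value
handle(j)
pairs = [j != j for base in tokens]
tokens = process(value)
pairs = pairs + 12
tokens = tokens - j // 27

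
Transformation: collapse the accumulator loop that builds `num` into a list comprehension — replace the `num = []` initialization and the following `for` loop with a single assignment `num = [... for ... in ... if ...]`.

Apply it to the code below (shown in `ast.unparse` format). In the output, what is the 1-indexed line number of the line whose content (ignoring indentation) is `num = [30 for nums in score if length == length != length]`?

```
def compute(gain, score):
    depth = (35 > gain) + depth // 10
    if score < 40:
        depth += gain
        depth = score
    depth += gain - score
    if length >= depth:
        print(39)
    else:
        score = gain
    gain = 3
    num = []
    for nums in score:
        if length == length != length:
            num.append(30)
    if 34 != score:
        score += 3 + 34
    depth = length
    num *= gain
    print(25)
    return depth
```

12

Transformed code:
def compute(gain, score):
    depth = (35 > gain) + depth // 10
    if score < 40:
        depth += gain
        depth = score
    depth += gain - score
    if length >= depth:
        print(39)
    else:
        score = gain
    gain = 3
    num = [30 for nums in score if length == length != length]
    if 34 != score:
        score += 3 + 34
    depth = length
    num *= gain
    print(25)
    return depth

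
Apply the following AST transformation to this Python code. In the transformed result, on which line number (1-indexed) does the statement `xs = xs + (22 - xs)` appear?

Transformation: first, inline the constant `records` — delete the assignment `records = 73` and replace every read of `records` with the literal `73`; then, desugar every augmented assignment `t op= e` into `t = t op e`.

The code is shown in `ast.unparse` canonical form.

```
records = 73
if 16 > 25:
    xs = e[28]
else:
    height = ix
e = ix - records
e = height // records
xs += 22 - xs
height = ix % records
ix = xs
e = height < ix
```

Transformed code:
if 16 > 25:
    xs = e[28]
else:
    height = ix
e = ix - 73
e = height // 73
xs = xs + (22 - xs)
height = ix % 73
ix = xs
e = height < ix

7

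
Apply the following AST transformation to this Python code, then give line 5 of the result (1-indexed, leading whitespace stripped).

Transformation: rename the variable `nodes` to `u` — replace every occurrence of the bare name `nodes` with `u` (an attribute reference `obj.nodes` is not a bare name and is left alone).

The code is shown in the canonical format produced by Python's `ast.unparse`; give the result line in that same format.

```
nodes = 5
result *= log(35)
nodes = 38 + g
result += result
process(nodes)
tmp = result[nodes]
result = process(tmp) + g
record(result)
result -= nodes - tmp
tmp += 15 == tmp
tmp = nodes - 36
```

Transformed code:
u = 5
result *= log(35)
u = 38 + g
result += result
process(u)
tmp = result[u]
result = process(tmp) + g
record(result)
result -= u - tmp
tmp += 15 == tmp
tmp = u - 36

process(u)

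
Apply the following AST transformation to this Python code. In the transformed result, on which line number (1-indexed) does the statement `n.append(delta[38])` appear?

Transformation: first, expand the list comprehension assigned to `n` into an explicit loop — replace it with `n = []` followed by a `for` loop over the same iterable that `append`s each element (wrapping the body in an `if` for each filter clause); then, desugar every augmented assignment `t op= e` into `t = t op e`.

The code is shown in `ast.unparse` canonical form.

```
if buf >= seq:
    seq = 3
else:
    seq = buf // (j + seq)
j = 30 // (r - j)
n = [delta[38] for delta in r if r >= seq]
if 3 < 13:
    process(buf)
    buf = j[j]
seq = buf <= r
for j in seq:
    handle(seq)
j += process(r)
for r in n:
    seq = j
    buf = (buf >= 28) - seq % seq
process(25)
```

9

Transformed code:
if buf >= seq:
    seq = 3
else:
    seq = buf // (j + seq)
j = 30 // (r - j)
n = []
for delta in r:
    if r >= seq:
        n.append(delta[38])
if 3 < 13:
    process(buf)
    buf = j[j]
seq = buf <= r
for j in seq:
    handle(seq)
j = j + process(r)
for r in n:
    seq = j
    buf = (buf >= 28) - seq % seq
process(25)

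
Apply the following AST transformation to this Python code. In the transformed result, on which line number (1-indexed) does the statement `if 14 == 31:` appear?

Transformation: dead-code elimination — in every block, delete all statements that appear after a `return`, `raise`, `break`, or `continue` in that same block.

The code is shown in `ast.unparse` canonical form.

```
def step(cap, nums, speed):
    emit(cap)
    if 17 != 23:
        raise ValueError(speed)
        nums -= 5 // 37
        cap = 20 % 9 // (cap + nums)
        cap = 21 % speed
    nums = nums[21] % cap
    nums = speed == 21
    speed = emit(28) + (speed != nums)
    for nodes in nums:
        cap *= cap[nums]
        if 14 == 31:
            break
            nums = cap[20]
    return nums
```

10

Transformed code:
def step(cap, nums, speed):
    emit(cap)
    if 17 != 23:
        raise ValueError(speed)
    nums = nums[21] % cap
    nums = speed == 21
    speed = emit(28) + (speed != nums)
    for nodes in nums:
        cap *= cap[nums]
        if 14 == 31:
            break
    return nums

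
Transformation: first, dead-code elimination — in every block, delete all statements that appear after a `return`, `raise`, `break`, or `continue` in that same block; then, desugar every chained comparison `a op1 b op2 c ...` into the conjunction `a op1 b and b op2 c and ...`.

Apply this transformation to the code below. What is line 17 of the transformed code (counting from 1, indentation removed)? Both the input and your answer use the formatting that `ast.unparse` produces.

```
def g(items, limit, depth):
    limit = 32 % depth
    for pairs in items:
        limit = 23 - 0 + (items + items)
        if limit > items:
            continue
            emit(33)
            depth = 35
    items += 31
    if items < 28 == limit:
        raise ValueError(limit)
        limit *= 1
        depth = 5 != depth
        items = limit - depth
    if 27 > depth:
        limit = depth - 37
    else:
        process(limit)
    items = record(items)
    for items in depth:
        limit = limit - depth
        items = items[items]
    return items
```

items = items[items]

Transformed code:
def g(items, limit, depth):
    limit = 32 % depth
    for pairs in items:
        limit = 23 - 0 + (items + items)
        if limit > items:
            continue
    items += 31
    if items < 28 and 28 == limit:
        raise ValueError(limit)
    if 27 > depth:
        limit = depth - 37
    else:
        process(limit)
    items = record(items)
    for items in depth:
        limit = limit - depth
        items = items[items]
    return items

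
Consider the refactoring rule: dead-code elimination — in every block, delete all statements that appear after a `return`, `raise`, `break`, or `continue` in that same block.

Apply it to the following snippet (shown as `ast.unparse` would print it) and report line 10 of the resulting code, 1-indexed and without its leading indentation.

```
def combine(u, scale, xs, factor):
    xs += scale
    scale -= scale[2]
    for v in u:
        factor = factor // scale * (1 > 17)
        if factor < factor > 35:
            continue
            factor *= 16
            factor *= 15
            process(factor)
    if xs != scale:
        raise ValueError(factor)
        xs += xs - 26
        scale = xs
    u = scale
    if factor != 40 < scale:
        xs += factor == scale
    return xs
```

u = scale

Transformed code:
def combine(u, scale, xs, factor):
    xs += scale
    scale -= scale[2]
    for v in u:
        factor = factor // scale * (1 > 17)
        if factor < factor > 35:
            continue
    if xs != scale:
        raise ValueError(factor)
    u = scale
    if factor != 40 < scale:
        xs += factor == scale
    return xs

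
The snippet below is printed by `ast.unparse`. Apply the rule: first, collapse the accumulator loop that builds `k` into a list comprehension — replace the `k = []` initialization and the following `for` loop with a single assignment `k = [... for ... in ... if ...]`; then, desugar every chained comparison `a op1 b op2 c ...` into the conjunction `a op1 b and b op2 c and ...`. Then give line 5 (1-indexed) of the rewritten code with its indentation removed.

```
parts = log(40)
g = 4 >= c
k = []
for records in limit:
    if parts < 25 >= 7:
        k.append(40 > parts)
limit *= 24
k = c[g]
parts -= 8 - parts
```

k = c[g]

Transformed code:
parts = log(40)
g = 4 >= c
k = [40 > parts for records in limit if parts < 25 and 25 >= 7]
limit *= 24
k = c[g]
parts -= 8 - parts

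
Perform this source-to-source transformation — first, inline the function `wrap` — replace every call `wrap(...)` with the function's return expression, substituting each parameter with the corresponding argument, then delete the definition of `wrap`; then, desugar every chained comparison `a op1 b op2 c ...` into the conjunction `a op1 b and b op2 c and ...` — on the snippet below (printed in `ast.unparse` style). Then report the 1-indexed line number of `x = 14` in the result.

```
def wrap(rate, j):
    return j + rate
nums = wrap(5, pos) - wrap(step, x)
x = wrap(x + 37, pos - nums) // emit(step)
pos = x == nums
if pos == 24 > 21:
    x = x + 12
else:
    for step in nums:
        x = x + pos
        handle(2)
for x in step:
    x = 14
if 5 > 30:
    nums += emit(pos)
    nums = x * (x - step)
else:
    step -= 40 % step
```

11

Transformed code:
nums = pos + 5 - (x + step)
x = (pos - nums + (x + 37)) // emit(step)
pos = x == nums
if pos == 24 and 24 > 21:
    x = x + 12
else:
    for step in nums:
        x = x + pos
        handle(2)
for x in step:
    x = 14
if 5 > 30:
    nums += emit(pos)
    nums = x * (x - step)
else:
    step -= 40 % step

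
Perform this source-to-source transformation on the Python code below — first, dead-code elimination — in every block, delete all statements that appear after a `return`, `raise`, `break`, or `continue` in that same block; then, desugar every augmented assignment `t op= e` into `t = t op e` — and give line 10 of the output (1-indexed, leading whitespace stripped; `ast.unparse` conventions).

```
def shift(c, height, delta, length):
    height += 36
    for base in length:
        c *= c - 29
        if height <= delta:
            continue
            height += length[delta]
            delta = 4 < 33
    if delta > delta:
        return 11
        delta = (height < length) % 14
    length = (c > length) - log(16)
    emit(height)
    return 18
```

Transformed code:
def shift(c, height, delta, length):
    height = height + 36
    for base in length:
        c = c * (c - 29)
        if height <= delta:
            continue
    if delta > delta:
        return 11
    length = (c > length) - log(16)
    emit(height)
    return 18

emit(height)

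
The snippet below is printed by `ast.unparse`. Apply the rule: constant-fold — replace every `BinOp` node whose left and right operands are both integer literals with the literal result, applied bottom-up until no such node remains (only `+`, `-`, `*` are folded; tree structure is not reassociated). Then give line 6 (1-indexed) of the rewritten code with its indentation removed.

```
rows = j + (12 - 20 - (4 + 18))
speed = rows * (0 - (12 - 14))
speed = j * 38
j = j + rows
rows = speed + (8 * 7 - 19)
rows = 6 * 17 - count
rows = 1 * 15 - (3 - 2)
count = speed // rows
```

rows = 102 - count

Transformed code:
rows = j + -30
speed = rows * 2
speed = j * 38
j = j + rows
rows = speed + 37
rows = 102 - count
rows = 14
count = speed // rows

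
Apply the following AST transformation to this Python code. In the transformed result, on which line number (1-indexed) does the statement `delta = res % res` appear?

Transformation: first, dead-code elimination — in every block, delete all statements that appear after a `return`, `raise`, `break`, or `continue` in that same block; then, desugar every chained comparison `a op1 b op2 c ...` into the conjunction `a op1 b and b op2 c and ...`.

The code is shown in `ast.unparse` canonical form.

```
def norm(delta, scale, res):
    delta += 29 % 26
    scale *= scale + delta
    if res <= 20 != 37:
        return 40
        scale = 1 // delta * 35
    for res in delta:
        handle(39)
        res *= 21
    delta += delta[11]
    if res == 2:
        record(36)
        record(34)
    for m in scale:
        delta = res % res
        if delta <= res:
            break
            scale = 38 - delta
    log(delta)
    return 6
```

Transformed code:
def norm(delta, scale, res):
    delta += 29 % 26
    scale *= scale + delta
    if res <= 20 and 20 != 37:
        return 40
    for res in delta:
        handle(39)
        res *= 21
    delta += delta[11]
    if res == 2:
        record(36)
        record(34)
    for m in scale:
        delta = res % res
        if delta <= res:
            break
    log(delta)
    return 6

14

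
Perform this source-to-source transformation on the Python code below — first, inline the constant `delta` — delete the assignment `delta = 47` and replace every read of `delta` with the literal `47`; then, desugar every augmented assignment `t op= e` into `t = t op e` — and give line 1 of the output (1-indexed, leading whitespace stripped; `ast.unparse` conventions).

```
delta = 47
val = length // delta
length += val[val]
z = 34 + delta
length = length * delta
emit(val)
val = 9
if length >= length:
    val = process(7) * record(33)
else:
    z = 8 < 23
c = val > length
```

Transformed code:
val = length // 47
length = length + val[val]
z = 34 + 47
length = length * 47
emit(val)
val = 9
if length >= length:
    val = process(7) * record(33)
else:
    z = 8 < 23
c = val > length

val = length // 47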